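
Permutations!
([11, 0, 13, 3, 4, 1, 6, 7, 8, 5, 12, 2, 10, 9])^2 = [2, 11, 9, 3, 4, 0, 6, 7, 8, 1, 10, 13, 12, 5]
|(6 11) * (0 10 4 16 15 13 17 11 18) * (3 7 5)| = |(0 10 4 16 15 13 17 11 6 18)(3 7 5)| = 30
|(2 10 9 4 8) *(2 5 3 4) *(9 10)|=4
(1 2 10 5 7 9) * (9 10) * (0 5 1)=(0 5 7 10 1 2 9)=[5, 2, 9, 3, 4, 7, 6, 10, 8, 0, 1]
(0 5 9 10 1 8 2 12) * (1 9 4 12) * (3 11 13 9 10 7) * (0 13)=(0 5 4 12 13 9 7 3 11)(1 8 2)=[5, 8, 1, 11, 12, 4, 6, 3, 2, 7, 10, 0, 13, 9]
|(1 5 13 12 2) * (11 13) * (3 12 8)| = 8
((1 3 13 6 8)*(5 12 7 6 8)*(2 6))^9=((1 3 13 8)(2 6 5 12 7))^9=(1 3 13 8)(2 7 12 5 6)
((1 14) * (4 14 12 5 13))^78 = ((1 12 5 13 4 14))^78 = (14)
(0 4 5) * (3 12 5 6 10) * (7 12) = (0 4 6 10 3 7 12 5) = [4, 1, 2, 7, 6, 0, 10, 12, 8, 9, 3, 11, 5]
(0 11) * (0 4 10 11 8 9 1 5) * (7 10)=[8, 5, 2, 3, 7, 0, 6, 10, 9, 1, 11, 4]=(0 8 9 1 5)(4 7 10 11)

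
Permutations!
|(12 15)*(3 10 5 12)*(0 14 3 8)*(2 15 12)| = |(0 14 3 10 5 2 15 8)| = 8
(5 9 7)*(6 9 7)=[0, 1, 2, 3, 4, 7, 9, 5, 8, 6]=(5 7)(6 9)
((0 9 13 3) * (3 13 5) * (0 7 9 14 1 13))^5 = (0 14 1 13)(3 7 9 5)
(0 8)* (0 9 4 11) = (0 8 9 4 11) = [8, 1, 2, 3, 11, 5, 6, 7, 9, 4, 10, 0]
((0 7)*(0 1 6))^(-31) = (0 7 1 6)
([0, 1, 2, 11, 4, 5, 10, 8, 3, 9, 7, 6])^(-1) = [0, 1, 2, 8, 4, 5, 11, 10, 7, 9, 6, 3]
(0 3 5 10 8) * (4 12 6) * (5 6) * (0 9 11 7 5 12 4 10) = (12)(0 3 6 10 8 9 11 7 5) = [3, 1, 2, 6, 4, 0, 10, 5, 9, 11, 8, 7, 12]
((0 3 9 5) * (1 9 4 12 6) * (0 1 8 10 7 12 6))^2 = (0 4 8 7)(1 5 9)(3 6 10 12) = ((0 3 4 6 8 10 7 12)(1 9 5))^2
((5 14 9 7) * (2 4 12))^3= ((2 4 12)(5 14 9 7))^3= (5 7 9 14)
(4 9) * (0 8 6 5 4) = (0 8 6 5 4 9) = [8, 1, 2, 3, 9, 4, 5, 7, 6, 0]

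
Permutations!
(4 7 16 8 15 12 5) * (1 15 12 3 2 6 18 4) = (1 15 3 2 6 18 4 7 16 8 12 5) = [0, 15, 6, 2, 7, 1, 18, 16, 12, 9, 10, 11, 5, 13, 14, 3, 8, 17, 4]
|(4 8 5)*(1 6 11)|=3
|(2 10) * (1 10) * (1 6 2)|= 2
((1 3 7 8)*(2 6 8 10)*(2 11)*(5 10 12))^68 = ((1 3 7 12 5 10 11 2 6 8))^68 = (1 6 11 5 7)(2 10 12 3 8)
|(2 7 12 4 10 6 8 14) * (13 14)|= 9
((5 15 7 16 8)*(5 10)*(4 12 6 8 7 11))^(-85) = (4 8 15 12 10 11 6 5)(7 16)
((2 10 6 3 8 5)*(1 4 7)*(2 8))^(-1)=(1 7 4)(2 3 6 10)(5 8)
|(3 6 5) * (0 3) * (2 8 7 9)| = 4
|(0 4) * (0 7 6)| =|(0 4 7 6)| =4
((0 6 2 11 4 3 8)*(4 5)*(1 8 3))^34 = ((0 6 2 11 5 4 1 8))^34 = (0 2 5 1)(4 8 6 11)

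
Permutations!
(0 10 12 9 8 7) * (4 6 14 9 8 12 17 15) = [10, 1, 2, 3, 6, 5, 14, 0, 7, 12, 17, 11, 8, 13, 9, 4, 16, 15] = (0 10 17 15 4 6 14 9 12 8 7)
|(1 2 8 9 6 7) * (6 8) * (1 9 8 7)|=|(1 2 6)(7 9)|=6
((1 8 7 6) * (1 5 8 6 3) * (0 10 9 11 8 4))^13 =((0 10 9 11 8 7 3 1 6 5 4))^13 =(0 9 8 3 6 4 10 11 7 1 5)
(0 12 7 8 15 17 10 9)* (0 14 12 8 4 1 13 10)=(0 8 15 17)(1 13 10 9 14 12 7 4)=[8, 13, 2, 3, 1, 5, 6, 4, 15, 14, 9, 11, 7, 10, 12, 17, 16, 0]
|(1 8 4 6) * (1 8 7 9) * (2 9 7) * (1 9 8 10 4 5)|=12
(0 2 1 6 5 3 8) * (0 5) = (0 2 1 6)(3 8 5) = [2, 6, 1, 8, 4, 3, 0, 7, 5]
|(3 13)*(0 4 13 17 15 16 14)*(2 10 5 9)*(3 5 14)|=8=|(0 4 13 5 9 2 10 14)(3 17 15 16)|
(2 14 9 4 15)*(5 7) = (2 14 9 4 15)(5 7) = [0, 1, 14, 3, 15, 7, 6, 5, 8, 4, 10, 11, 12, 13, 9, 2]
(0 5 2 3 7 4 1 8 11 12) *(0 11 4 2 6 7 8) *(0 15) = (0 5 6 7 2 3 8 4 1 15)(11 12) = [5, 15, 3, 8, 1, 6, 7, 2, 4, 9, 10, 12, 11, 13, 14, 0]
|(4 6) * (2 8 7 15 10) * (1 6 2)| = |(1 6 4 2 8 7 15 10)| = 8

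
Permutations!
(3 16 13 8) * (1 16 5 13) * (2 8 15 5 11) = (1 16)(2 8 3 11)(5 13 15) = [0, 16, 8, 11, 4, 13, 6, 7, 3, 9, 10, 2, 12, 15, 14, 5, 1]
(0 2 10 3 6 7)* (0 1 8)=(0 2 10 3 6 7 1 8)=[2, 8, 10, 6, 4, 5, 7, 1, 0, 9, 3]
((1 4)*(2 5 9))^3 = (9)(1 4) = ((1 4)(2 5 9))^3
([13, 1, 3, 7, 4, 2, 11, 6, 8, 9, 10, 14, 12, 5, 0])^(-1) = (0 14 11 6 7 3 2 5 13)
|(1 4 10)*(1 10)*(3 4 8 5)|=5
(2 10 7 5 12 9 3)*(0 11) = [11, 1, 10, 2, 4, 12, 6, 5, 8, 3, 7, 0, 9] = (0 11)(2 10 7 5 12 9 3)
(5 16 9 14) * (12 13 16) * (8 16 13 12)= (5 8 16 9 14)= [0, 1, 2, 3, 4, 8, 6, 7, 16, 14, 10, 11, 12, 13, 5, 15, 9]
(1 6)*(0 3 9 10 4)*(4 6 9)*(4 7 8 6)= [3, 9, 2, 7, 0, 5, 1, 8, 6, 10, 4]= (0 3 7 8 6 1 9 10 4)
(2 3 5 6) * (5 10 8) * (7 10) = (2 3 7 10 8 5 6) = [0, 1, 3, 7, 4, 6, 2, 10, 5, 9, 8]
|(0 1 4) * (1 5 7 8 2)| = |(0 5 7 8 2 1 4)| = 7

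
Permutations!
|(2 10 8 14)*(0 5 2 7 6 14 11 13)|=21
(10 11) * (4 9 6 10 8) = (4 9 6 10 11 8) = [0, 1, 2, 3, 9, 5, 10, 7, 4, 6, 11, 8]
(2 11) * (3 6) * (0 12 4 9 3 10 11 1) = (0 12 4 9 3 6 10 11 2 1) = [12, 0, 1, 6, 9, 5, 10, 7, 8, 3, 11, 2, 4]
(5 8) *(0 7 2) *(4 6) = [7, 1, 0, 3, 6, 8, 4, 2, 5] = (0 7 2)(4 6)(5 8)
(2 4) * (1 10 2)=(1 10 2 4)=[0, 10, 4, 3, 1, 5, 6, 7, 8, 9, 2]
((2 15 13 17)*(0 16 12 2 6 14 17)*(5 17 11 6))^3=((0 16 12 2 15 13)(5 17)(6 14 11))^3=(0 2)(5 17)(12 13)(15 16)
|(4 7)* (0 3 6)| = |(0 3 6)(4 7)| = 6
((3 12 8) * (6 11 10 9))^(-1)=(3 8 12)(6 9 10 11)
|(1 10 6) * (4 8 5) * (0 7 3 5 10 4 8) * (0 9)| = |(0 7 3 5 8 10 6 1 4 9)| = 10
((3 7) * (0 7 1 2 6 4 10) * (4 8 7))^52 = ((0 4 10)(1 2 6 8 7 3))^52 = (0 4 10)(1 7 6)(2 3 8)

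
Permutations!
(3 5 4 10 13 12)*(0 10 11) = [10, 1, 2, 5, 11, 4, 6, 7, 8, 9, 13, 0, 3, 12] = (0 10 13 12 3 5 4 11)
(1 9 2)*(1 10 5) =(1 9 2 10 5) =[0, 9, 10, 3, 4, 1, 6, 7, 8, 2, 5]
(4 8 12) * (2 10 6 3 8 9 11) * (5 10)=(2 5 10 6 3 8 12 4 9 11)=[0, 1, 5, 8, 9, 10, 3, 7, 12, 11, 6, 2, 4]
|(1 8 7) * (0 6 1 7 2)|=5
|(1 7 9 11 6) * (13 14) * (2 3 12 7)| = 8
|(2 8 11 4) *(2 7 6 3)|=7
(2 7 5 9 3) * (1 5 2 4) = (1 5 9 3 4)(2 7) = [0, 5, 7, 4, 1, 9, 6, 2, 8, 3]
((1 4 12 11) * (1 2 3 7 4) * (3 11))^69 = (2 11)(3 7 4 12)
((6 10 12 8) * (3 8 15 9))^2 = (3 6 12 9 8 10 15)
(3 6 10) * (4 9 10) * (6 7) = (3 7 6 4 9 10) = [0, 1, 2, 7, 9, 5, 4, 6, 8, 10, 3]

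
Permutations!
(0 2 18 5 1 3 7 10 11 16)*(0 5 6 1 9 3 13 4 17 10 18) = (0 2)(1 13 4 17 10 11 16 5 9 3 7 18 6) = [2, 13, 0, 7, 17, 9, 1, 18, 8, 3, 11, 16, 12, 4, 14, 15, 5, 10, 6]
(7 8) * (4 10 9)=[0, 1, 2, 3, 10, 5, 6, 8, 7, 4, 9]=(4 10 9)(7 8)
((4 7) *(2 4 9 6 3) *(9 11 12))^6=((2 4 7 11 12 9 6 3))^6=(2 6 12 7)(3 9 11 4)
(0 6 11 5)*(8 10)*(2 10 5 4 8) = (0 6 11 4 8 5)(2 10) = [6, 1, 10, 3, 8, 0, 11, 7, 5, 9, 2, 4]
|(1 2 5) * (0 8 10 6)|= 12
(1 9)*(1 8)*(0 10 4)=(0 10 4)(1 9 8)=[10, 9, 2, 3, 0, 5, 6, 7, 1, 8, 4]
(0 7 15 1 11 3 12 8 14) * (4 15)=[7, 11, 2, 12, 15, 5, 6, 4, 14, 9, 10, 3, 8, 13, 0, 1]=(0 7 4 15 1 11 3 12 8 14)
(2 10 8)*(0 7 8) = (0 7 8 2 10) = [7, 1, 10, 3, 4, 5, 6, 8, 2, 9, 0]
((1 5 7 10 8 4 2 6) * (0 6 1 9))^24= ((0 6 9)(1 5 7 10 8 4 2))^24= (1 10 2 7 4 5 8)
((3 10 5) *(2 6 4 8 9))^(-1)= (2 9 8 4 6)(3 5 10)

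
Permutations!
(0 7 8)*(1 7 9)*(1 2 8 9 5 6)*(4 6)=(0 5 4 6 1 7 9 2 8)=[5, 7, 8, 3, 6, 4, 1, 9, 0, 2]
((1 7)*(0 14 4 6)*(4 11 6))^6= (0 11)(6 14)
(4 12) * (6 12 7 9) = (4 7 9 6 12) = [0, 1, 2, 3, 7, 5, 12, 9, 8, 6, 10, 11, 4]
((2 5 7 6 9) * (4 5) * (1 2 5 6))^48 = ((1 2 4 6 9 5 7))^48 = (1 7 5 9 6 4 2)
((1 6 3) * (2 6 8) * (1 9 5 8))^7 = (2 6 3 9 5 8)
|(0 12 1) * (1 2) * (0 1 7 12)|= |(2 7 12)|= 3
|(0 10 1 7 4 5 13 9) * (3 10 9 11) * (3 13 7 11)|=|(0 9)(1 11 13 3 10)(4 5 7)|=30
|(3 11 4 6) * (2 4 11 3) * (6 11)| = 4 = |(2 4 11 6)|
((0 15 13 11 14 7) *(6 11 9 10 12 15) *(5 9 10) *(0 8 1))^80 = ((0 6 11 14 7 8 1)(5 9)(10 12 15 13))^80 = (15)(0 14 1 11 8 6 7)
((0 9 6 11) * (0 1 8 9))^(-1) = (1 11 6 9 8)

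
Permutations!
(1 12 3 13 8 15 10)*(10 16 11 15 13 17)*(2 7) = [0, 12, 7, 17, 4, 5, 6, 2, 13, 9, 1, 15, 3, 8, 14, 16, 11, 10] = (1 12 3 17 10)(2 7)(8 13)(11 15 16)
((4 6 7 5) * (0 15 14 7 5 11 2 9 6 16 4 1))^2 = ((0 15 14 7 11 2 9 6 5 1)(4 16))^2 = (16)(0 14 11 9 5)(1 15 7 2 6)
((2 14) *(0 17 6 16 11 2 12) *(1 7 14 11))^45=(0 7 6 12 1 17 14 16)(2 11)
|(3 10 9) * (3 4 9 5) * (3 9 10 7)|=4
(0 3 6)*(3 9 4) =(0 9 4 3 6) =[9, 1, 2, 6, 3, 5, 0, 7, 8, 4]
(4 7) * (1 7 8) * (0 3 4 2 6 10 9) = (0 3 4 8 1 7 2 6 10 9) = [3, 7, 6, 4, 8, 5, 10, 2, 1, 0, 9]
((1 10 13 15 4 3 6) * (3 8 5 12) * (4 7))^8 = (1 12 4 13 6 5 7 10 3 8 15)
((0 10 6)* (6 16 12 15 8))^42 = (16)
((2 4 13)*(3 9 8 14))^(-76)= (14)(2 13 4)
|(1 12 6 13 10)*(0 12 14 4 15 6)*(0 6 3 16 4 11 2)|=|(0 12 6 13 10 1 14 11 2)(3 16 4 15)|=36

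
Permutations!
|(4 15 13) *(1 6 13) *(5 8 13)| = 7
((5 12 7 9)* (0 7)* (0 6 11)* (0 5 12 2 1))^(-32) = ((0 7 9 12 6 11 5 2 1))^(-32) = (0 6 1 12 2 9 5 7 11)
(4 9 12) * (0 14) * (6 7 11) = (0 14)(4 9 12)(6 7 11) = [14, 1, 2, 3, 9, 5, 7, 11, 8, 12, 10, 6, 4, 13, 0]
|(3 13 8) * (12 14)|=6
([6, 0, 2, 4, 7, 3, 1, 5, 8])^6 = [0, 1, 2, 7, 5, 4, 6, 3, 8]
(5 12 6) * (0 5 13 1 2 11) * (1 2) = (0 5 12 6 13 2 11) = [5, 1, 11, 3, 4, 12, 13, 7, 8, 9, 10, 0, 6, 2]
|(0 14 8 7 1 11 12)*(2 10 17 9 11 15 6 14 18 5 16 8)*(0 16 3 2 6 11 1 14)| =17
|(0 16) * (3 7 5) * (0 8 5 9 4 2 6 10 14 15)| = 13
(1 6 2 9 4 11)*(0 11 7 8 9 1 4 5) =(0 11 4 7 8 9 5)(1 6 2) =[11, 6, 1, 3, 7, 0, 2, 8, 9, 5, 10, 4]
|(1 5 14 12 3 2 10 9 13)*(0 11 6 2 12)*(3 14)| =|(0 11 6 2 10 9 13 1 5 3 12 14)| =12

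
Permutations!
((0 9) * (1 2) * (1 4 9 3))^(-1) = ((0 3 1 2 4 9))^(-1) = (0 9 4 2 1 3)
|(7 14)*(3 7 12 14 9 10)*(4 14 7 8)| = |(3 8 4 14 12 7 9 10)| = 8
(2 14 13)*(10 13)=(2 14 10 13)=[0, 1, 14, 3, 4, 5, 6, 7, 8, 9, 13, 11, 12, 2, 10]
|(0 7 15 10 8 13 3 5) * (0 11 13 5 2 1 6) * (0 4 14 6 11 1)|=33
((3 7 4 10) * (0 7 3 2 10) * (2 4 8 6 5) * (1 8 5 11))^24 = (11)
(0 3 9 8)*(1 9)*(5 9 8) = (0 3 1 8)(5 9) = [3, 8, 2, 1, 4, 9, 6, 7, 0, 5]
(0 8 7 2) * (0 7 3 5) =[8, 1, 7, 5, 4, 0, 6, 2, 3] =(0 8 3 5)(2 7)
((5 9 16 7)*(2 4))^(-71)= ((2 4)(5 9 16 7))^(-71)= (2 4)(5 9 16 7)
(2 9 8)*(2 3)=(2 9 8 3)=[0, 1, 9, 2, 4, 5, 6, 7, 3, 8]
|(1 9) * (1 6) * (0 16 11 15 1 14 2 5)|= |(0 16 11 15 1 9 6 14 2 5)|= 10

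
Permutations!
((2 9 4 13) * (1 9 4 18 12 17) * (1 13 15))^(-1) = ((1 9 18 12 17 13 2 4 15))^(-1) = (1 15 4 2 13 17 12 18 9)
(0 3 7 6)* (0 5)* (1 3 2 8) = (0 2 8 1 3 7 6 5) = [2, 3, 8, 7, 4, 0, 5, 6, 1]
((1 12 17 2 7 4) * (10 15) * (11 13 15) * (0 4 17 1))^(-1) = ((0 4)(1 12)(2 7 17)(10 11 13 15))^(-1) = (0 4)(1 12)(2 17 7)(10 15 13 11)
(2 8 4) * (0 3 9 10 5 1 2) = (0 3 9 10 5 1 2 8 4) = [3, 2, 8, 9, 0, 1, 6, 7, 4, 10, 5]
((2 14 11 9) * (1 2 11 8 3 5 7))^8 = ((1 2 14 8 3 5 7)(9 11))^8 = (1 2 14 8 3 5 7)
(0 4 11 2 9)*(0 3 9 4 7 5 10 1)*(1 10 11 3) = (0 7 5 11 2 4 3 9 1) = [7, 0, 4, 9, 3, 11, 6, 5, 8, 1, 10, 2]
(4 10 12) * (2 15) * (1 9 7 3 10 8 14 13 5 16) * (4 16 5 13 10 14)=(1 9 7 3 14 10 12 16)(2 15)(4 8)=[0, 9, 15, 14, 8, 5, 6, 3, 4, 7, 12, 11, 16, 13, 10, 2, 1]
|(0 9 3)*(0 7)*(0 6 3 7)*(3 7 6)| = |(0 9 6 7 3)| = 5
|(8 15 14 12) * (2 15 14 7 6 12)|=|(2 15 7 6 12 8 14)|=7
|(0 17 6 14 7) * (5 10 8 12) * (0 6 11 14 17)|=|(5 10 8 12)(6 17 11 14 7)|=20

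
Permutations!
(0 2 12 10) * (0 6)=(0 2 12 10 6)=[2, 1, 12, 3, 4, 5, 0, 7, 8, 9, 6, 11, 10]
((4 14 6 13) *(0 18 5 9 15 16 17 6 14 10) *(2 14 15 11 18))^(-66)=(0 16 4 14 6)(2 17 10 15 13)(5 11)(9 18)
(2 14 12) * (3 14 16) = (2 16 3 14 12) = [0, 1, 16, 14, 4, 5, 6, 7, 8, 9, 10, 11, 2, 13, 12, 15, 3]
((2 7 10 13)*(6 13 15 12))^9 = (2 10 12 13 7 15 6)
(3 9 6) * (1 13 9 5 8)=(1 13 9 6 3 5 8)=[0, 13, 2, 5, 4, 8, 3, 7, 1, 6, 10, 11, 12, 9]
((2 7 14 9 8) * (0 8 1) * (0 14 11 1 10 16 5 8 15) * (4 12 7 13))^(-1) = ((0 15)(1 14 9 10 16 5 8 2 13 4 12 7 11))^(-1) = (0 15)(1 11 7 12 4 13 2 8 5 16 10 9 14)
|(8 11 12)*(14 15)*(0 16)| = 6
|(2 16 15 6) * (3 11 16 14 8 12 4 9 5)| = 12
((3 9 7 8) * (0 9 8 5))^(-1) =(0 5 7 9)(3 8)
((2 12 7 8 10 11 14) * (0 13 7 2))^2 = (0 7 10 14 13 8 11)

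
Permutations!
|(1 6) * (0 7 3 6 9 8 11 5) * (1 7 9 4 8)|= |(0 9 1 4 8 11 5)(3 6 7)|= 21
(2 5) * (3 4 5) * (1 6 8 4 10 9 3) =(1 6 8 4 5 2)(3 10 9) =[0, 6, 1, 10, 5, 2, 8, 7, 4, 3, 9]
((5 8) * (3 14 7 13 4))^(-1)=(3 4 13 7 14)(5 8)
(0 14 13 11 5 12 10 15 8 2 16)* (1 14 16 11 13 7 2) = (0 16)(1 14 7 2 11 5 12 10 15 8) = [16, 14, 11, 3, 4, 12, 6, 2, 1, 9, 15, 5, 10, 13, 7, 8, 0]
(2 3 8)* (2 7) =[0, 1, 3, 8, 4, 5, 6, 2, 7] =(2 3 8 7)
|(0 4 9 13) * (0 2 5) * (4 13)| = 4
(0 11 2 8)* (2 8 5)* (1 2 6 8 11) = (11)(0 1 2 5 6 8) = [1, 2, 5, 3, 4, 6, 8, 7, 0, 9, 10, 11]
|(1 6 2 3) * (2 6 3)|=2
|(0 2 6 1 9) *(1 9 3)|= |(0 2 6 9)(1 3)|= 4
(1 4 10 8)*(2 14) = (1 4 10 8)(2 14) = [0, 4, 14, 3, 10, 5, 6, 7, 1, 9, 8, 11, 12, 13, 2]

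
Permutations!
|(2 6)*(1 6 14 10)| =5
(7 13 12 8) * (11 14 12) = (7 13 11 14 12 8) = [0, 1, 2, 3, 4, 5, 6, 13, 7, 9, 10, 14, 8, 11, 12]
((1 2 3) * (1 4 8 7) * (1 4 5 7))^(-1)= (1 8 4 7 5 3 2)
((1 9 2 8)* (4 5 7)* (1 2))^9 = ((1 9)(2 8)(4 5 7))^9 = (1 9)(2 8)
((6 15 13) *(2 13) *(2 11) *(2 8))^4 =((2 13 6 15 11 8))^4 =(2 11 6)(8 15 13)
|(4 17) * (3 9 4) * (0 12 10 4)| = 7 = |(0 12 10 4 17 3 9)|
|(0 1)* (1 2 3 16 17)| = 6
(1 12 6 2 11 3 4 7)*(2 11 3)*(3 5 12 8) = (1 8 3 4 7)(2 5 12 6 11) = [0, 8, 5, 4, 7, 12, 11, 1, 3, 9, 10, 2, 6]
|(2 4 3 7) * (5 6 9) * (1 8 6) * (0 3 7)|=30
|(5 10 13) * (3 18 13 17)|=6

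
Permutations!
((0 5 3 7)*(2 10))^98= (10)(0 3)(5 7)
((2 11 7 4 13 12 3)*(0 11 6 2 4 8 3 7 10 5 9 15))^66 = ((0 11 10 5 9 15)(2 6)(3 4 13 12 7 8))^66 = (15)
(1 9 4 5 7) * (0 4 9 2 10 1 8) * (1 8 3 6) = (0 4 5 7 3 6 1 2 10 8) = [4, 2, 10, 6, 5, 7, 1, 3, 0, 9, 8]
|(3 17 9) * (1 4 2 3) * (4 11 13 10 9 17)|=15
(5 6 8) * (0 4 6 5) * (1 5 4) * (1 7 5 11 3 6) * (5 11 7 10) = (0 10 5 4 1 7 11 3 6 8) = [10, 7, 2, 6, 1, 4, 8, 11, 0, 9, 5, 3]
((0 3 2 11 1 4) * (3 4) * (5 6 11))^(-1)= ((0 4)(1 3 2 5 6 11))^(-1)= (0 4)(1 11 6 5 2 3)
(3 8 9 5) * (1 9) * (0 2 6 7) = (0 2 6 7)(1 9 5 3 8) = [2, 9, 6, 8, 4, 3, 7, 0, 1, 5]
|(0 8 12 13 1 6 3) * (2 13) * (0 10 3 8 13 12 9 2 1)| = |(0 13)(1 6 8 9 2 12)(3 10)| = 6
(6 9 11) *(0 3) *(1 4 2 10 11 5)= [3, 4, 10, 0, 2, 1, 9, 7, 8, 5, 11, 6]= (0 3)(1 4 2 10 11 6 9 5)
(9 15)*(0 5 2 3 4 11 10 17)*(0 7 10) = (0 5 2 3 4 11)(7 10 17)(9 15) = [5, 1, 3, 4, 11, 2, 6, 10, 8, 15, 17, 0, 12, 13, 14, 9, 16, 7]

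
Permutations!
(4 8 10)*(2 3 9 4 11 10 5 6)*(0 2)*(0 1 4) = [2, 4, 3, 9, 8, 6, 1, 7, 5, 0, 11, 10] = (0 2 3 9)(1 4 8 5 6)(10 11)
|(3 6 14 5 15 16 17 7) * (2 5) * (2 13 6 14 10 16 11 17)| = |(2 5 15 11 17 7 3 14 13 6 10 16)| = 12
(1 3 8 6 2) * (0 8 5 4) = [8, 3, 1, 5, 0, 4, 2, 7, 6] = (0 8 6 2 1 3 5 4)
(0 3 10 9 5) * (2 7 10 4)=[3, 1, 7, 4, 2, 0, 6, 10, 8, 5, 9]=(0 3 4 2 7 10 9 5)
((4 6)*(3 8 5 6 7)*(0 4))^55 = (0 6 5 8 3 7 4)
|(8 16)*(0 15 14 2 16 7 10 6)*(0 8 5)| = |(0 15 14 2 16 5)(6 8 7 10)| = 12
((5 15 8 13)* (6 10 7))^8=((5 15 8 13)(6 10 7))^8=(15)(6 7 10)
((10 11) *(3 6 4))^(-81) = ((3 6 4)(10 11))^(-81) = (10 11)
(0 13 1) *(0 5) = (0 13 1 5) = [13, 5, 2, 3, 4, 0, 6, 7, 8, 9, 10, 11, 12, 1]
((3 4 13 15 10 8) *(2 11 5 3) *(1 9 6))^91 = ((1 9 6)(2 11 5 3 4 13 15 10 8))^91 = (1 9 6)(2 11 5 3 4 13 15 10 8)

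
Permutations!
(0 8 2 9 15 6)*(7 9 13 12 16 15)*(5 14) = (0 8 2 13 12 16 15 6)(5 14)(7 9) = [8, 1, 13, 3, 4, 14, 0, 9, 2, 7, 10, 11, 16, 12, 5, 6, 15]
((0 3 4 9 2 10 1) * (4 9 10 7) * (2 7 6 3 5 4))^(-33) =((0 5 4 10 1)(2 6 3 9 7))^(-33) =(0 4 1 5 10)(2 3 7 6 9)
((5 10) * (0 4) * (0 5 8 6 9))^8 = (0 4 5 10 8 6 9)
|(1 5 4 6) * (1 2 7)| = 6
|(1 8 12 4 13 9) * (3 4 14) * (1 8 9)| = |(1 9 8 12 14 3 4 13)| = 8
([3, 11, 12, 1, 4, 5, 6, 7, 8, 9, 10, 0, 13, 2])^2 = (0 1)(2 13 12)(3 11)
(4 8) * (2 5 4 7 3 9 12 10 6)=(2 5 4 8 7 3 9 12 10 6)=[0, 1, 5, 9, 8, 4, 2, 3, 7, 12, 6, 11, 10]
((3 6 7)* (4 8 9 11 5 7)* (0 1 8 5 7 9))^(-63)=(11)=((0 1 8)(3 6 4 5 9 11 7))^(-63)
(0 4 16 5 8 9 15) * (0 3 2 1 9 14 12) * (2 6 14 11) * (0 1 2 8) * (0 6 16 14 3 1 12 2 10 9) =(0 4 14 2 10 9 15 1)(3 16 5 6)(8 11) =[4, 0, 10, 16, 14, 6, 3, 7, 11, 15, 9, 8, 12, 13, 2, 1, 5]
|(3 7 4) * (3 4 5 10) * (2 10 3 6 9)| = |(2 10 6 9)(3 7 5)| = 12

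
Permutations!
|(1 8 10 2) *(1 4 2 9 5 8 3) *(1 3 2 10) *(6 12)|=|(1 2 4 10 9 5 8)(6 12)|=14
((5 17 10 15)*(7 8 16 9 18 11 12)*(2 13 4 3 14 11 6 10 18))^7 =(2 7 3 9 12 4 16 11 13 8 14)(5 17 18 6 10 15)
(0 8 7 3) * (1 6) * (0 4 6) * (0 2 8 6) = [6, 2, 8, 4, 0, 5, 1, 3, 7] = (0 6 1 2 8 7 3 4)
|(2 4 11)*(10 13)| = |(2 4 11)(10 13)| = 6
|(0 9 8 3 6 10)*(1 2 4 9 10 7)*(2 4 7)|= |(0 10)(1 4 9 8 3 6 2 7)|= 8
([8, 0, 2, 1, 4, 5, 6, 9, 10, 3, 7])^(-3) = [9, 7, 2, 10, 4, 5, 6, 0, 3, 8, 1]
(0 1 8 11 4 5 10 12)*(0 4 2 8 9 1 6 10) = [6, 9, 8, 3, 5, 0, 10, 7, 11, 1, 12, 2, 4] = (0 6 10 12 4 5)(1 9)(2 8 11)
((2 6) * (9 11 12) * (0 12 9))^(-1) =(0 12)(2 6)(9 11)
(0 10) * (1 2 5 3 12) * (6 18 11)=(0 10)(1 2 5 3 12)(6 18 11)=[10, 2, 5, 12, 4, 3, 18, 7, 8, 9, 0, 6, 1, 13, 14, 15, 16, 17, 11]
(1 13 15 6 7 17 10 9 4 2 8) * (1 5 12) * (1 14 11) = [0, 13, 8, 3, 2, 12, 7, 17, 5, 4, 9, 1, 14, 15, 11, 6, 16, 10] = (1 13 15 6 7 17 10 9 4 2 8 5 12 14 11)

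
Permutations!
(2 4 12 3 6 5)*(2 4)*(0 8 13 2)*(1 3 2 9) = [8, 3, 0, 6, 12, 4, 5, 7, 13, 1, 10, 11, 2, 9] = (0 8 13 9 1 3 6 5 4 12 2)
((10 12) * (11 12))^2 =(10 12 11)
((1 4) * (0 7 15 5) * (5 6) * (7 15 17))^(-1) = ((0 15 6 5)(1 4)(7 17))^(-1) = (0 5 6 15)(1 4)(7 17)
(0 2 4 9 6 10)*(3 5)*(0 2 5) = (0 5 3)(2 4 9 6 10) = [5, 1, 4, 0, 9, 3, 10, 7, 8, 6, 2]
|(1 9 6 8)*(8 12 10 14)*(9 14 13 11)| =|(1 14 8)(6 12 10 13 11 9)| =6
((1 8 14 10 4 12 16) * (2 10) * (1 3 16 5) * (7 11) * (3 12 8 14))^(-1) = (1 5 12 16 3 8 4 10 2 14)(7 11)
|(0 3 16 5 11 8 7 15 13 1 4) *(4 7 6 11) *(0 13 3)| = |(1 7 15 3 16 5 4 13)(6 11 8)| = 24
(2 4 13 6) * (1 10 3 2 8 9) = (1 10 3 2 4 13 6 8 9) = [0, 10, 4, 2, 13, 5, 8, 7, 9, 1, 3, 11, 12, 6]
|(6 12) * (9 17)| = 2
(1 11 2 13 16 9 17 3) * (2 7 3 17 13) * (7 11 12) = (17)(1 12 7 3)(9 13 16) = [0, 12, 2, 1, 4, 5, 6, 3, 8, 13, 10, 11, 7, 16, 14, 15, 9, 17]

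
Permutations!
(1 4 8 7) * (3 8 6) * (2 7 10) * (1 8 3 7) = [0, 4, 1, 3, 6, 5, 7, 8, 10, 9, 2] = (1 4 6 7 8 10 2)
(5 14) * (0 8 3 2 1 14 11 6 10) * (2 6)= (0 8 3 6 10)(1 14 5 11 2)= [8, 14, 1, 6, 4, 11, 10, 7, 3, 9, 0, 2, 12, 13, 5]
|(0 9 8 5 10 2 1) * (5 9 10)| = 4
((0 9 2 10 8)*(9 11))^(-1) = (0 8 10 2 9 11) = ((0 11 9 2 10 8))^(-1)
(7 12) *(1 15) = (1 15)(7 12) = [0, 15, 2, 3, 4, 5, 6, 12, 8, 9, 10, 11, 7, 13, 14, 1]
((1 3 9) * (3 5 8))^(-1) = (1 9 3 8 5)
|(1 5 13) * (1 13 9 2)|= 4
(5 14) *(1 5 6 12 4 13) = (1 5 14 6 12 4 13) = [0, 5, 2, 3, 13, 14, 12, 7, 8, 9, 10, 11, 4, 1, 6]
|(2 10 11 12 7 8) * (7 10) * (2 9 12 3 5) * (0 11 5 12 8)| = 8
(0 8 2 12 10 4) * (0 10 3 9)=(0 8 2 12 3 9)(4 10)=[8, 1, 12, 9, 10, 5, 6, 7, 2, 0, 4, 11, 3]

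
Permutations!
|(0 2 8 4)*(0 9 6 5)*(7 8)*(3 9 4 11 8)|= 14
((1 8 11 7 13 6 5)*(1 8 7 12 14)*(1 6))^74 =((1 7 13)(5 8 11 12 14 6))^74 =(1 13 7)(5 11 14)(6 8 12)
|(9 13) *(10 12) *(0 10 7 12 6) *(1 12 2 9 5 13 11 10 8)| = 10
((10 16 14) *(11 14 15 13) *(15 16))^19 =(16)(10 14 11 13 15)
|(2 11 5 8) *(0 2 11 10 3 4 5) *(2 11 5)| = |(0 11)(2 10 3 4)(5 8)| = 4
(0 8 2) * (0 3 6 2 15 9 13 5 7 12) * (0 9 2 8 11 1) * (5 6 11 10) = (0 10 5 7 12 9 13 6 8 15 2 3 11 1) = [10, 0, 3, 11, 4, 7, 8, 12, 15, 13, 5, 1, 9, 6, 14, 2]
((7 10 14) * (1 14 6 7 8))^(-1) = (1 8 14)(6 10 7)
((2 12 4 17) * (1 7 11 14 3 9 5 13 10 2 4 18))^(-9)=(1 14 5 2)(3 13 12 7)(4 17)(9 10 18 11)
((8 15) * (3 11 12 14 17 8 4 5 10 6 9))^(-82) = ((3 11 12 14 17 8 15 4 5 10 6 9))^(-82) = (3 12 17 15 5 6)(4 10 9 11 14 8)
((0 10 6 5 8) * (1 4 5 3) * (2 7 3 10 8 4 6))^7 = (0 8)(1 6 10 2 7 3)(4 5)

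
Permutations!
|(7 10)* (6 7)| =|(6 7 10)| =3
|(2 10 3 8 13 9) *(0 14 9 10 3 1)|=|(0 14 9 2 3 8 13 10 1)|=9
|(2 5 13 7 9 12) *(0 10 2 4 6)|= 10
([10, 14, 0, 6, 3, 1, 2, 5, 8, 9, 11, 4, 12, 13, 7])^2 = (0 11 3 2 10 4 6)(1 7)(5 14)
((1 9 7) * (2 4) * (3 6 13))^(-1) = ((1 9 7)(2 4)(3 6 13))^(-1) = (1 7 9)(2 4)(3 13 6)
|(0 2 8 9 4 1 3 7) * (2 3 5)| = 6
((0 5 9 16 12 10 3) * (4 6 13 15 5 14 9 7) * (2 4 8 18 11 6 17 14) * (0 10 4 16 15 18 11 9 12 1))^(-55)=(0 2 16 1)(3 10)(4 17 14 12)(5 15 9 18 13 6 11 8 7)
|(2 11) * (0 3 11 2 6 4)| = |(0 3 11 6 4)| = 5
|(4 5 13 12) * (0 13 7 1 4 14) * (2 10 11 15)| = 4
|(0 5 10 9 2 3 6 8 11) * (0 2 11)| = 9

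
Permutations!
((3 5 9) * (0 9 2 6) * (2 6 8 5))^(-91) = (9)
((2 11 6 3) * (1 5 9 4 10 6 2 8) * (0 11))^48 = ((0 11 2)(1 5 9 4 10 6 3 8))^48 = (11)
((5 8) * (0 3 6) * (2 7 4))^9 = (5 8)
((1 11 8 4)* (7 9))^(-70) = ((1 11 8 4)(7 9))^(-70) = (1 8)(4 11)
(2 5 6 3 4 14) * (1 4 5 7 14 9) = (1 4 9)(2 7 14)(3 5 6) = [0, 4, 7, 5, 9, 6, 3, 14, 8, 1, 10, 11, 12, 13, 2]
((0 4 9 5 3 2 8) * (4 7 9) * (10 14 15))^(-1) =((0 7 9 5 3 2 8)(10 14 15))^(-1) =(0 8 2 3 5 9 7)(10 15 14)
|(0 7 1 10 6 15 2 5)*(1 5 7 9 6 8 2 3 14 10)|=11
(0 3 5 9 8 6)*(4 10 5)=(0 3 4 10 5 9 8 6)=[3, 1, 2, 4, 10, 9, 0, 7, 6, 8, 5]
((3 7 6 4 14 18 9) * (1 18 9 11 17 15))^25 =(18)(3 7 6 4 14 9)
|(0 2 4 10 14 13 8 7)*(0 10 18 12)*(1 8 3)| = 35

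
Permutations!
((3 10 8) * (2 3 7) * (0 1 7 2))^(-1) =(0 7 1)(2 8 10 3)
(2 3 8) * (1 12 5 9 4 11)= (1 12 5 9 4 11)(2 3 8)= [0, 12, 3, 8, 11, 9, 6, 7, 2, 4, 10, 1, 5]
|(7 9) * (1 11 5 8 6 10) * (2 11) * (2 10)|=10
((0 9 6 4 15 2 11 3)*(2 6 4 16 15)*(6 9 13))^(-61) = ((0 13 6 16 15 9 4 2 11 3))^(-61) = (0 3 11 2 4 9 15 16 6 13)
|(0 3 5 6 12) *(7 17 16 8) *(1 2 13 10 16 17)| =35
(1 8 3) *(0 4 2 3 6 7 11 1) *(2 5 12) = (0 4 5 12 2 3)(1 8 6 7 11) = [4, 8, 3, 0, 5, 12, 7, 11, 6, 9, 10, 1, 2]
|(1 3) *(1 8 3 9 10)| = 6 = |(1 9 10)(3 8)|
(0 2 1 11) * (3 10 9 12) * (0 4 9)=[2, 11, 1, 10, 9, 5, 6, 7, 8, 12, 0, 4, 3]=(0 2 1 11 4 9 12 3 10)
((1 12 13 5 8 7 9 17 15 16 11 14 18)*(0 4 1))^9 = (0 17 12 11 8)(1 16 5 18 9)(4 15 13 14 7)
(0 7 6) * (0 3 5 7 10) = (0 10)(3 5 7 6) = [10, 1, 2, 5, 4, 7, 3, 6, 8, 9, 0]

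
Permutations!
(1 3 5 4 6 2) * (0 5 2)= [5, 3, 1, 2, 6, 4, 0]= (0 5 4 6)(1 3 2)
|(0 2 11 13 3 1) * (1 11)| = 3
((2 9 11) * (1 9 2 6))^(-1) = ((1 9 11 6))^(-1) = (1 6 11 9)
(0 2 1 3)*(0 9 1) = [2, 3, 0, 9, 4, 5, 6, 7, 8, 1] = (0 2)(1 3 9)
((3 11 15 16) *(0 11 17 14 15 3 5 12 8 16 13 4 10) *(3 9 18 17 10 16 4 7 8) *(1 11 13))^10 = ((0 13 7 8 4 16 5 12 3 10)(1 11 9 18 17 14 15))^10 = (1 18 15 9 14 11 17)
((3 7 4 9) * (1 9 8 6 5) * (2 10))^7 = ((1 9 3 7 4 8 6 5)(2 10))^7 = (1 5 6 8 4 7 3 9)(2 10)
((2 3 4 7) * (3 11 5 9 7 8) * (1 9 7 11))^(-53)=(1 9 11 5 7 2)(3 4 8)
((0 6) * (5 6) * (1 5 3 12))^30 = (12)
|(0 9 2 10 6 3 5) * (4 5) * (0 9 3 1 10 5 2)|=6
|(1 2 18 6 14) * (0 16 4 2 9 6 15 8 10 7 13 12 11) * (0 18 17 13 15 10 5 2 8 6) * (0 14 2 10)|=|(0 16 4 8 5 10 7 15 6 2 17 13 12 11 18)(1 9 14)|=15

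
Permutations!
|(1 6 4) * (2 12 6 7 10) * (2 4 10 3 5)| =9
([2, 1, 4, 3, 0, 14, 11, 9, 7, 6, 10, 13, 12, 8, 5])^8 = [4, 1, 0, 3, 2, 5, 13, 6, 9, 11, 10, 8, 12, 7, 14]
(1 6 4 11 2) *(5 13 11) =(1 6 4 5 13 11 2) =[0, 6, 1, 3, 5, 13, 4, 7, 8, 9, 10, 2, 12, 11]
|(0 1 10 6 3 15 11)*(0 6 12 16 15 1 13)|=8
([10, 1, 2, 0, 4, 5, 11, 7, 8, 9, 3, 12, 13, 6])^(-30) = [0, 1, 2, 3, 4, 5, 12, 7, 8, 9, 10, 13, 6, 11]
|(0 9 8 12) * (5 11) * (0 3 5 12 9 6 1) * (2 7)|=12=|(0 6 1)(2 7)(3 5 11 12)(8 9)|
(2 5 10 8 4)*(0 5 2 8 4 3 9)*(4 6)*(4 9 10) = [5, 1, 2, 10, 8, 4, 9, 7, 3, 0, 6] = (0 5 4 8 3 10 6 9)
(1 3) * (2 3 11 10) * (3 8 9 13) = (1 11 10 2 8 9 13 3) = [0, 11, 8, 1, 4, 5, 6, 7, 9, 13, 2, 10, 12, 3]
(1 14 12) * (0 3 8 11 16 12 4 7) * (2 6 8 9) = (0 3 9 2 6 8 11 16 12 1 14 4 7) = [3, 14, 6, 9, 7, 5, 8, 0, 11, 2, 10, 16, 1, 13, 4, 15, 12]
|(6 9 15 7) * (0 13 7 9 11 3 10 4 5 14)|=10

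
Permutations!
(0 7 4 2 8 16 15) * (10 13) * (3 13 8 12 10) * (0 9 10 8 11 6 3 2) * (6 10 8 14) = (0 7 4)(2 12 14 6 3 13)(8 16 15 9)(10 11) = [7, 1, 12, 13, 0, 5, 3, 4, 16, 8, 11, 10, 14, 2, 6, 9, 15]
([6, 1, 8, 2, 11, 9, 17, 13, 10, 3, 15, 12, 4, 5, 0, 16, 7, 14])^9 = (0 6 17 14)(2 3 9 5 13 7 16 15 10 8)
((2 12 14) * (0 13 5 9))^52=((0 13 5 9)(2 12 14))^52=(2 12 14)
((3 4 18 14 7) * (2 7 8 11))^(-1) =((2 7 3 4 18 14 8 11))^(-1) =(2 11 8 14 18 4 3 7)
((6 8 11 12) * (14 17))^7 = (6 12 11 8)(14 17)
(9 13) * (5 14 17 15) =(5 14 17 15)(9 13) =[0, 1, 2, 3, 4, 14, 6, 7, 8, 13, 10, 11, 12, 9, 17, 5, 16, 15]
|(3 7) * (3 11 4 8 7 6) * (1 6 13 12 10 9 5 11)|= 12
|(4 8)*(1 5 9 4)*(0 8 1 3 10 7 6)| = 12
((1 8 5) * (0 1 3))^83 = (0 5 1 3 8)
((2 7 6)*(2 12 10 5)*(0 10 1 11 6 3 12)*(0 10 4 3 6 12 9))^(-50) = (0 3)(1 11 12)(4 9)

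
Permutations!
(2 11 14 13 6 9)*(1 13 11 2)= (1 13 6 9)(11 14)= [0, 13, 2, 3, 4, 5, 9, 7, 8, 1, 10, 14, 12, 6, 11]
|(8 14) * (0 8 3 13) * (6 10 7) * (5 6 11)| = |(0 8 14 3 13)(5 6 10 7 11)| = 5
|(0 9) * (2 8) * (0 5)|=6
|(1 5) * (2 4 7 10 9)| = 10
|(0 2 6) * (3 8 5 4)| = |(0 2 6)(3 8 5 4)| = 12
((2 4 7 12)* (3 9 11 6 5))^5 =((2 4 7 12)(3 9 11 6 5))^5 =(2 4 7 12)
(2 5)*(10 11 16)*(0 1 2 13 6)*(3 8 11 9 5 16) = [1, 2, 16, 8, 4, 13, 0, 7, 11, 5, 9, 3, 12, 6, 14, 15, 10] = (0 1 2 16 10 9 5 13 6)(3 8 11)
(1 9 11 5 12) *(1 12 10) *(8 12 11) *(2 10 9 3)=(1 3 2 10)(5 9 8 12 11)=[0, 3, 10, 2, 4, 9, 6, 7, 12, 8, 1, 5, 11]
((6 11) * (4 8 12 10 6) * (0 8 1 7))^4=(0 6 7 10 1 12 4 8 11)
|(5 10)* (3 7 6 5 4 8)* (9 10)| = 8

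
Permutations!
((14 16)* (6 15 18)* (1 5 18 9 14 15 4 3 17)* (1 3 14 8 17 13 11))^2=(1 18 4 16 9 17 13)(3 11 5 6 14 15 8)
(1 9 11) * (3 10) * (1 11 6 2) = [0, 9, 1, 10, 4, 5, 2, 7, 8, 6, 3, 11] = (11)(1 9 6 2)(3 10)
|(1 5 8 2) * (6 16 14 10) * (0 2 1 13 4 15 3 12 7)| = 24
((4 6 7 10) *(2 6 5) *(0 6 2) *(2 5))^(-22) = (0 5 2 4 10 7 6)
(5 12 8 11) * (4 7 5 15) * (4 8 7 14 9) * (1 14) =[0, 14, 2, 3, 1, 12, 6, 5, 11, 4, 10, 15, 7, 13, 9, 8] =(1 14 9 4)(5 12 7)(8 11 15)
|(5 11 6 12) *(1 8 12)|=|(1 8 12 5 11 6)|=6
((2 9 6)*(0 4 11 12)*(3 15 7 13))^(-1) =((0 4 11 12)(2 9 6)(3 15 7 13))^(-1) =(0 12 11 4)(2 6 9)(3 13 7 15)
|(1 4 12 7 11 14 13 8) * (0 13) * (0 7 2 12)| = 30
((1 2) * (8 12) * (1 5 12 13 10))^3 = ((1 2 5 12 8 13 10))^3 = (1 12 10 5 13 2 8)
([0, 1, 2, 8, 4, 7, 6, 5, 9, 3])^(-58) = [0, 1, 2, 9, 4, 5, 6, 7, 3, 8]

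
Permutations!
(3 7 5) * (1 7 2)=(1 7 5 3 2)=[0, 7, 1, 2, 4, 3, 6, 5]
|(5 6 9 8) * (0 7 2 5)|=7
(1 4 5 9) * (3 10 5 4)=[0, 3, 2, 10, 4, 9, 6, 7, 8, 1, 5]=(1 3 10 5 9)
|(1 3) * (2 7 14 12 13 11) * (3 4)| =|(1 4 3)(2 7 14 12 13 11)| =6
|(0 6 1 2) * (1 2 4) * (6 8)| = |(0 8 6 2)(1 4)| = 4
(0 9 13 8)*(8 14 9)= (0 8)(9 13 14)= [8, 1, 2, 3, 4, 5, 6, 7, 0, 13, 10, 11, 12, 14, 9]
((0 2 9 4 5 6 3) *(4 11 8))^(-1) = ((0 2 9 11 8 4 5 6 3))^(-1) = (0 3 6 5 4 8 11 9 2)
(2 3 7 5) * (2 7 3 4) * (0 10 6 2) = (0 10 6 2 4)(5 7) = [10, 1, 4, 3, 0, 7, 2, 5, 8, 9, 6]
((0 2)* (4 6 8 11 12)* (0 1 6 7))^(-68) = (0 8 7 6 4 1 12 2 11)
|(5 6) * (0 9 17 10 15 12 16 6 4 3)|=11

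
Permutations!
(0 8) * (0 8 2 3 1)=(8)(0 2 3 1)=[2, 0, 3, 1, 4, 5, 6, 7, 8]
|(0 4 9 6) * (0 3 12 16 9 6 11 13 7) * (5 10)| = 10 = |(0 4 6 3 12 16 9 11 13 7)(5 10)|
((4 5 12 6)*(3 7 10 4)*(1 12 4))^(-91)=(1 10 7 3 6 12)(4 5)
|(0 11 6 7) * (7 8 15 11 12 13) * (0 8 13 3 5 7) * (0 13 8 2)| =12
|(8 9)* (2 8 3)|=4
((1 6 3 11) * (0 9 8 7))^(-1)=((0 9 8 7)(1 6 3 11))^(-1)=(0 7 8 9)(1 11 3 6)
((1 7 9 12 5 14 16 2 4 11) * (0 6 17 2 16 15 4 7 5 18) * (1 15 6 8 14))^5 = (0 2)(1 5)(4 15 11)(6 12)(7 8)(9 14)(17 18)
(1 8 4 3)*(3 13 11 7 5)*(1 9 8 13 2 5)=(1 13 11 7)(2 5 3 9 8 4)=[0, 13, 5, 9, 2, 3, 6, 1, 4, 8, 10, 7, 12, 11]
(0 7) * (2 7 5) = (0 5 2 7) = [5, 1, 7, 3, 4, 2, 6, 0]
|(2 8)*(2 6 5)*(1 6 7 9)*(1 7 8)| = |(1 6 5 2)(7 9)| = 4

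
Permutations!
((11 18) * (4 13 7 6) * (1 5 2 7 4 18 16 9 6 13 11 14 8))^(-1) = (1 8 14 18 6 9 16 11 4 13 7 2 5)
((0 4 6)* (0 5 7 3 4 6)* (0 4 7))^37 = ((0 6 5)(3 7))^37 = (0 6 5)(3 7)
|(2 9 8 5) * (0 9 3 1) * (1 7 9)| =6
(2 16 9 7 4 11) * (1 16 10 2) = (1 16 9 7 4 11)(2 10) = [0, 16, 10, 3, 11, 5, 6, 4, 8, 7, 2, 1, 12, 13, 14, 15, 9]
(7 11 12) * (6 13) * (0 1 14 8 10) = (0 1 14 8 10)(6 13)(7 11 12) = [1, 14, 2, 3, 4, 5, 13, 11, 10, 9, 0, 12, 7, 6, 8]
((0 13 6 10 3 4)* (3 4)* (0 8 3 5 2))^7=(0 5 8 10 13 2 3 4 6)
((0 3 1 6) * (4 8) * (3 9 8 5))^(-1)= ((0 9 8 4 5 3 1 6))^(-1)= (0 6 1 3 5 4 8 9)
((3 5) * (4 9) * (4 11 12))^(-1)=(3 5)(4 12 11 9)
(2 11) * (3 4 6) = (2 11)(3 4 6) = [0, 1, 11, 4, 6, 5, 3, 7, 8, 9, 10, 2]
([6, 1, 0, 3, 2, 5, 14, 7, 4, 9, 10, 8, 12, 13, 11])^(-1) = (0 2 4 8 11 14 6)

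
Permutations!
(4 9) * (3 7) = (3 7)(4 9) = [0, 1, 2, 7, 9, 5, 6, 3, 8, 4]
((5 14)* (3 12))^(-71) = (3 12)(5 14)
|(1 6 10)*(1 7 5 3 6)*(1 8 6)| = 7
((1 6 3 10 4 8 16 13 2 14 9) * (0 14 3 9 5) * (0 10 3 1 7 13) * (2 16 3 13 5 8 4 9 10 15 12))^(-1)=(0 16 13 3 8 14)(1 2 12 15 5 7 9 10 6)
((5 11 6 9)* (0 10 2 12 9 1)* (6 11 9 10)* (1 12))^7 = (0 6 12 10 2 1)(5 9)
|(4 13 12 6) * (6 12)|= 3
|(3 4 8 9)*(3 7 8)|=|(3 4)(7 8 9)|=6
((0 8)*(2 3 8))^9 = (0 2 3 8)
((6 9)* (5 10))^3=(5 10)(6 9)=((5 10)(6 9))^3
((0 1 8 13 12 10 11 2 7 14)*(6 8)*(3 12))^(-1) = (0 14 7 2 11 10 12 3 13 8 6 1)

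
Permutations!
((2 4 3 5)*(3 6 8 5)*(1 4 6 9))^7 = (1 4 9)(2 5 8 6)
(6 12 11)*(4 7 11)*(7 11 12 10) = [0, 1, 2, 3, 11, 5, 10, 12, 8, 9, 7, 6, 4] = (4 11 6 10 7 12)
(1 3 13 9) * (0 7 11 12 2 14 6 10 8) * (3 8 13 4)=(0 7 11 12 2 14 6 10 13 9 1 8)(3 4)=[7, 8, 14, 4, 3, 5, 10, 11, 0, 1, 13, 12, 2, 9, 6]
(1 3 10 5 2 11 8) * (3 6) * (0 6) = [6, 0, 11, 10, 4, 2, 3, 7, 1, 9, 5, 8] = (0 6 3 10 5 2 11 8 1)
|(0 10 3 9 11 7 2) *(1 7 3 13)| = 6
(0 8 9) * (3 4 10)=(0 8 9)(3 4 10)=[8, 1, 2, 4, 10, 5, 6, 7, 9, 0, 3]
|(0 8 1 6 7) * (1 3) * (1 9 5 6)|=|(0 8 3 9 5 6 7)|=7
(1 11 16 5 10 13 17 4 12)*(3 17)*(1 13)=(1 11 16 5 10)(3 17 4 12 13)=[0, 11, 2, 17, 12, 10, 6, 7, 8, 9, 1, 16, 13, 3, 14, 15, 5, 4]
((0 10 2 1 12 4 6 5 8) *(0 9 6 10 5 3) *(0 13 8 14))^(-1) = (0 14 5)(1 2 10 4 12)(3 6 9 8 13)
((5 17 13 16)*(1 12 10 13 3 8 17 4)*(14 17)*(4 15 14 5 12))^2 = ((1 4)(3 8 5 15 14 17)(10 13 16 12))^2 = (3 5 14)(8 15 17)(10 16)(12 13)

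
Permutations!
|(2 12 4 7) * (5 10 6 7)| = |(2 12 4 5 10 6 7)| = 7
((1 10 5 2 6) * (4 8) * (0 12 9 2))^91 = (0 2 10 12 6 5 9 1)(4 8)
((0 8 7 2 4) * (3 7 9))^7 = (9)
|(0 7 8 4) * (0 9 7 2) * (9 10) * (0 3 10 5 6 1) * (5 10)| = |(0 2 3 5 6 1)(4 10 9 7 8)| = 30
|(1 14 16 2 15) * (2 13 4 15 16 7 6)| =|(1 14 7 6 2 16 13 4 15)| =9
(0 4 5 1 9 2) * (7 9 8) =(0 4 5 1 8 7 9 2) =[4, 8, 0, 3, 5, 1, 6, 9, 7, 2]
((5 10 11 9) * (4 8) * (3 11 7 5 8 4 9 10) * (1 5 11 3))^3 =((1 5)(7 11 10)(8 9))^3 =(11)(1 5)(8 9)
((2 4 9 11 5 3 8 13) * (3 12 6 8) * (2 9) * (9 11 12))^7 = ((2 4)(5 9 12 6 8 13 11))^7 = (13)(2 4)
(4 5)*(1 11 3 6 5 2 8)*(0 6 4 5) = (0 6)(1 11 3 4 2 8) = [6, 11, 8, 4, 2, 5, 0, 7, 1, 9, 10, 3]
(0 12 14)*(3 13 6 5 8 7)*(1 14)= (0 12 1 14)(3 13 6 5 8 7)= [12, 14, 2, 13, 4, 8, 5, 3, 7, 9, 10, 11, 1, 6, 0]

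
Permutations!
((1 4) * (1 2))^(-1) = (1 2 4)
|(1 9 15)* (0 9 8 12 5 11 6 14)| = 10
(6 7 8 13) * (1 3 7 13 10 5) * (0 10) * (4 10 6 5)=(0 6 13 5 1 3 7 8)(4 10)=[6, 3, 2, 7, 10, 1, 13, 8, 0, 9, 4, 11, 12, 5]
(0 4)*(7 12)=(0 4)(7 12)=[4, 1, 2, 3, 0, 5, 6, 12, 8, 9, 10, 11, 7]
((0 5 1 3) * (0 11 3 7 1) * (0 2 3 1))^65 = ((0 5 2 3 11 1 7))^65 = (0 2 11 7 5 3 1)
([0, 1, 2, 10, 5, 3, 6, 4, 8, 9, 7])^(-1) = (3 5 4 7 10)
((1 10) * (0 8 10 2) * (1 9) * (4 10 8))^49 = (0 4 10 9 1 2)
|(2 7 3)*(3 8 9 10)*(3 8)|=3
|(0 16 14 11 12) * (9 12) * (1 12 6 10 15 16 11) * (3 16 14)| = 18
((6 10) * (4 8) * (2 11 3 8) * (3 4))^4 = (2 11 4)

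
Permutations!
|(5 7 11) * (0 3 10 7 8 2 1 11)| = |(0 3 10 7)(1 11 5 8 2)| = 20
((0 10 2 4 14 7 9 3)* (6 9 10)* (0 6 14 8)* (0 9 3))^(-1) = (0 9 8 4 2 10 7 14)(3 6)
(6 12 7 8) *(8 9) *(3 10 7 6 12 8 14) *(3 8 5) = [0, 1, 2, 10, 4, 3, 5, 9, 12, 14, 7, 11, 6, 13, 8] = (3 10 7 9 14 8 12 6 5)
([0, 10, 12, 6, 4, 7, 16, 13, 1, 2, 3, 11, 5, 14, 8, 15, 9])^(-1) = (1 8 14 13 7 5 12 2 9 16 6 3 10)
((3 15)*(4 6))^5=(3 15)(4 6)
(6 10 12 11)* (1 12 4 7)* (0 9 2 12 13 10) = [9, 13, 12, 3, 7, 5, 0, 1, 8, 2, 4, 6, 11, 10] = (0 9 2 12 11 6)(1 13 10 4 7)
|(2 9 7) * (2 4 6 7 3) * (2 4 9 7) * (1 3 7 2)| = 4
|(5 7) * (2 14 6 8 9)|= |(2 14 6 8 9)(5 7)|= 10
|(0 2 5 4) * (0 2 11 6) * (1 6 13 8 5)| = 9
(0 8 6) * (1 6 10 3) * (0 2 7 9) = (0 8 10 3 1 6 2 7 9) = [8, 6, 7, 1, 4, 5, 2, 9, 10, 0, 3]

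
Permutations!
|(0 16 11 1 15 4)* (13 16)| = 7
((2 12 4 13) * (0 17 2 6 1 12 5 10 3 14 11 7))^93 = (0 5 14)(1 13 12 6 4)(2 3 7)(10 11 17)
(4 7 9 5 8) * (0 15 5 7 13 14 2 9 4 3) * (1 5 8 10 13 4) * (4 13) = (0 15 8 3)(1 5 10 4 13 14 2 9 7) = [15, 5, 9, 0, 13, 10, 6, 1, 3, 7, 4, 11, 12, 14, 2, 8]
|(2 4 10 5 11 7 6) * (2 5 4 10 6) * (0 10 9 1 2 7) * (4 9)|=|(0 10 9 1 2 4 6 5 11)|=9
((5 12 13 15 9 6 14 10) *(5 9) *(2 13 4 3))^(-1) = ((2 13 15 5 12 4 3)(6 14 10 9))^(-1) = (2 3 4 12 5 15 13)(6 9 10 14)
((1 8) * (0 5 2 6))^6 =((0 5 2 6)(1 8))^6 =(8)(0 2)(5 6)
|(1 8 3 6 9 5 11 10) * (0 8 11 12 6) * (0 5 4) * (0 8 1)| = 28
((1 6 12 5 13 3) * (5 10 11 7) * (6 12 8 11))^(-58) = ((1 12 10 6 8 11 7 5 13 3))^(-58) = (1 10 8 7 13)(3 12 6 11 5)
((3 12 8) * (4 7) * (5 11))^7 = ((3 12 8)(4 7)(5 11))^7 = (3 12 8)(4 7)(5 11)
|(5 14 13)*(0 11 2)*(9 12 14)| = 15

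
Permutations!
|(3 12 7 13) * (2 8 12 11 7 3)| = 7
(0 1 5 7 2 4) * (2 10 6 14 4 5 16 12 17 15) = (0 1 16 12 17 15 2 5 7 10 6 14 4) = [1, 16, 5, 3, 0, 7, 14, 10, 8, 9, 6, 11, 17, 13, 4, 2, 12, 15]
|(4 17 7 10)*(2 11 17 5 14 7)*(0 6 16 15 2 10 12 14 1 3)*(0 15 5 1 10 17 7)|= |(17)(0 6 16 5 10 4 1 3 15 2 11 7 12 14)|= 14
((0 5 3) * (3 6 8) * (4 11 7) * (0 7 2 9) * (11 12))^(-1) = (0 9 2 11 12 4 7 3 8 6 5)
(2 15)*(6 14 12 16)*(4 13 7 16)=[0, 1, 15, 3, 13, 5, 14, 16, 8, 9, 10, 11, 4, 7, 12, 2, 6]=(2 15)(4 13 7 16 6 14 12)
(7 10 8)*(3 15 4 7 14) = [0, 1, 2, 15, 7, 5, 6, 10, 14, 9, 8, 11, 12, 13, 3, 4] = (3 15 4 7 10 8 14)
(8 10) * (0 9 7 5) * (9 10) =(0 10 8 9 7 5) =[10, 1, 2, 3, 4, 0, 6, 5, 9, 7, 8]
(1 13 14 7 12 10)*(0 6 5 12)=[6, 13, 2, 3, 4, 12, 5, 0, 8, 9, 1, 11, 10, 14, 7]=(0 6 5 12 10 1 13 14 7)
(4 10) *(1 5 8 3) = [0, 5, 2, 1, 10, 8, 6, 7, 3, 9, 4] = (1 5 8 3)(4 10)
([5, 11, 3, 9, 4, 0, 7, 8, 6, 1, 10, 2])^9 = [5, 9, 11, 2, 4, 0, 6, 7, 8, 3, 10, 1]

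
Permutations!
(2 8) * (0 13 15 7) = [13, 1, 8, 3, 4, 5, 6, 0, 2, 9, 10, 11, 12, 15, 14, 7] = (0 13 15 7)(2 8)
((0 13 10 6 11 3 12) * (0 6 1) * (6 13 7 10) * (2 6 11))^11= (0 1 10 7)(2 6)(3 11 13 12)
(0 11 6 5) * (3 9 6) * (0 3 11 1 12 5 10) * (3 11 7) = (0 1 12 5 11 7 3 9 6 10) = [1, 12, 2, 9, 4, 11, 10, 3, 8, 6, 0, 7, 5]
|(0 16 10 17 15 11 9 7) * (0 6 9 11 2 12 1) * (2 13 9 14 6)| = |(0 16 10 17 15 13 9 7 2 12 1)(6 14)| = 22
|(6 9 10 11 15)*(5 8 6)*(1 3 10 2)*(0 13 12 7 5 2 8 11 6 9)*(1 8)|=|(0 13 12 7 5 11 15 2 8 9 1 3 10 6)|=14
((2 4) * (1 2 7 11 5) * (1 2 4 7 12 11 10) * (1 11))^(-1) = (1 12 4)(2 5 11 10 7)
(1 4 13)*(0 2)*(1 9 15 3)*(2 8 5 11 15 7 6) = [8, 4, 0, 1, 13, 11, 2, 6, 5, 7, 10, 15, 12, 9, 14, 3] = (0 8 5 11 15 3 1 4 13 9 7 6 2)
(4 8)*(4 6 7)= (4 8 6 7)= [0, 1, 2, 3, 8, 5, 7, 4, 6]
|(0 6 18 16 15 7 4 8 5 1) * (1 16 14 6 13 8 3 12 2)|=|(0 13 8 5 16 15 7 4 3 12 2 1)(6 18 14)|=12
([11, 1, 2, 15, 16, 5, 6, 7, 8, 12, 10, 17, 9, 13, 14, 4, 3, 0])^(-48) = (17)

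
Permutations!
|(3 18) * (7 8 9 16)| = 4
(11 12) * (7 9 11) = [0, 1, 2, 3, 4, 5, 6, 9, 8, 11, 10, 12, 7] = (7 9 11 12)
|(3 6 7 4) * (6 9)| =5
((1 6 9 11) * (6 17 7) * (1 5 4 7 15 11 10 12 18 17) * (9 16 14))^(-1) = ((4 7 6 16 14 9 10 12 18 17 15 11 5))^(-1) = (4 5 11 15 17 18 12 10 9 14 16 6 7)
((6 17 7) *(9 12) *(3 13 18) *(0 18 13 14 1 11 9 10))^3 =((0 18 3 14 1 11 9 12 10)(6 17 7))^3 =(0 14 9)(1 12 18)(3 11 10)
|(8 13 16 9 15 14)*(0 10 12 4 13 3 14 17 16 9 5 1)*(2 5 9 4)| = 12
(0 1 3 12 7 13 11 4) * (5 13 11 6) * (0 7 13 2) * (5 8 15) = (0 1 3 12 13 6 8 15 5 2)(4 7 11) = [1, 3, 0, 12, 7, 2, 8, 11, 15, 9, 10, 4, 13, 6, 14, 5]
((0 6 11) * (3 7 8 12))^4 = ((0 6 11)(3 7 8 12))^4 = (12)(0 6 11)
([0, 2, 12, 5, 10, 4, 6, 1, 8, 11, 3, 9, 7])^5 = [0, 2, 12, 5, 10, 4, 6, 1, 8, 11, 3, 9, 7]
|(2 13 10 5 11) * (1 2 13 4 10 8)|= 8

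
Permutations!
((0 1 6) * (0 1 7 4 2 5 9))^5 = (0 9 5 2 4 7)(1 6)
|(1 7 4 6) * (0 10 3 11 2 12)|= 12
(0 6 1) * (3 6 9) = [9, 0, 2, 6, 4, 5, 1, 7, 8, 3] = (0 9 3 6 1)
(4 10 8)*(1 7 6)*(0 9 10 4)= (0 9 10 8)(1 7 6)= [9, 7, 2, 3, 4, 5, 1, 6, 0, 10, 8]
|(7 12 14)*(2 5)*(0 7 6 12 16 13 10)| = |(0 7 16 13 10)(2 5)(6 12 14)| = 30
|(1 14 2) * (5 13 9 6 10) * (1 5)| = 8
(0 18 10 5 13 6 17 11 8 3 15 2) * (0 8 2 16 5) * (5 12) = (0 18 10)(2 8 3 15 16 12 5 13 6 17 11) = [18, 1, 8, 15, 4, 13, 17, 7, 3, 9, 0, 2, 5, 6, 14, 16, 12, 11, 10]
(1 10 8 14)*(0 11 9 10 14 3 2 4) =(0 11 9 10 8 3 2 4)(1 14) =[11, 14, 4, 2, 0, 5, 6, 7, 3, 10, 8, 9, 12, 13, 1]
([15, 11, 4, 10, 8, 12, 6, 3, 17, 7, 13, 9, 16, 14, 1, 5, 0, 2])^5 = (1 10 9 14 3 11 13 7)(2 4 8 17)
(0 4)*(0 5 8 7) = (0 4 5 8 7) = [4, 1, 2, 3, 5, 8, 6, 0, 7]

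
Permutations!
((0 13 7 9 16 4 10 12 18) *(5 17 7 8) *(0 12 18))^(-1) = (0 12 18 10 4 16 9 7 17 5 8 13) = ((0 13 8 5 17 7 9 16 4 10 18 12))^(-1)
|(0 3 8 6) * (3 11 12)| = 6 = |(0 11 12 3 8 6)|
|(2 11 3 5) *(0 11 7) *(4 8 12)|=6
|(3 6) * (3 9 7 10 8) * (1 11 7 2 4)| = |(1 11 7 10 8 3 6 9 2 4)| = 10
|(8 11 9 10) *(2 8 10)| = 4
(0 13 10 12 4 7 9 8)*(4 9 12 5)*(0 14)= [13, 1, 2, 3, 7, 4, 6, 12, 14, 8, 5, 11, 9, 10, 0]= (0 13 10 5 4 7 12 9 8 14)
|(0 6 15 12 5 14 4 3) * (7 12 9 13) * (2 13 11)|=13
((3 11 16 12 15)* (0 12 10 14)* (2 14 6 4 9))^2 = (0 15 11 10 4 2)(3 16 6 9 14 12)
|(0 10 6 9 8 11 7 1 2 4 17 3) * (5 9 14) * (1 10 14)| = |(0 14 5 9 8 11 7 10 6 1 2 4 17 3)| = 14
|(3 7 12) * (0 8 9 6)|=|(0 8 9 6)(3 7 12)|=12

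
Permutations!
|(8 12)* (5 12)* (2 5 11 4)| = |(2 5 12 8 11 4)| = 6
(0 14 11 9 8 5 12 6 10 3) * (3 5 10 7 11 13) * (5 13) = (0 14 5 12 6 7 11 9 8 10 13 3) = [14, 1, 2, 0, 4, 12, 7, 11, 10, 8, 13, 9, 6, 3, 5]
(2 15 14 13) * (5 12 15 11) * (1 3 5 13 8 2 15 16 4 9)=[0, 3, 11, 5, 9, 12, 6, 7, 2, 1, 10, 13, 16, 15, 8, 14, 4]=(1 3 5 12 16 4 9)(2 11 13 15 14 8)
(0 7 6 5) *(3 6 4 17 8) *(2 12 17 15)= (0 7 4 15 2 12 17 8 3 6 5)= [7, 1, 12, 6, 15, 0, 5, 4, 3, 9, 10, 11, 17, 13, 14, 2, 16, 8]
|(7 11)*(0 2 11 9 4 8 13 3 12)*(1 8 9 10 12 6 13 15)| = 6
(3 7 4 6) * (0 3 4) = (0 3 7)(4 6) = [3, 1, 2, 7, 6, 5, 4, 0]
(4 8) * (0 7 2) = (0 7 2)(4 8) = [7, 1, 0, 3, 8, 5, 6, 2, 4]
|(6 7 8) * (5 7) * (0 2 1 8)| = |(0 2 1 8 6 5 7)| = 7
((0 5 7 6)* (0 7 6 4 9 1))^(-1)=((0 5 6 7 4 9 1))^(-1)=(0 1 9 4 7 6 5)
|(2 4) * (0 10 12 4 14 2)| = |(0 10 12 4)(2 14)| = 4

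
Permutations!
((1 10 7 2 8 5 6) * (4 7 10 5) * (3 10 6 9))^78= (10)(2 4)(7 8)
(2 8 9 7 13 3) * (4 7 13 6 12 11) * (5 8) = (2 5 8 9 13 3)(4 7 6 12 11) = [0, 1, 5, 2, 7, 8, 12, 6, 9, 13, 10, 4, 11, 3]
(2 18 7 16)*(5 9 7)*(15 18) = (2 15 18 5 9 7 16) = [0, 1, 15, 3, 4, 9, 6, 16, 8, 7, 10, 11, 12, 13, 14, 18, 2, 17, 5]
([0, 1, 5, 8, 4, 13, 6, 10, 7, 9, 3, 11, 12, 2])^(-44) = [0, 1, 5, 3, 4, 13, 6, 7, 8, 9, 10, 11, 12, 2]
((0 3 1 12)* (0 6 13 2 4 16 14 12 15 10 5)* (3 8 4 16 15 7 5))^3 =(0 15 1)(2 12)(3 5 4)(6 16)(7 8 10)(13 14)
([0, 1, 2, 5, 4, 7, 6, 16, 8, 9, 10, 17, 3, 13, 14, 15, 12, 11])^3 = (3 16 5 12 7)(11 17)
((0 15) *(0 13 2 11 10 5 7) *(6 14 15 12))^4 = ((0 12 6 14 15 13 2 11 10 5 7))^4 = (0 15 10 12 13 5 6 2 7 14 11)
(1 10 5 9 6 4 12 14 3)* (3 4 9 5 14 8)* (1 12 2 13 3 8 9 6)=(1 10 14 4 2 13 3 12 9)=[0, 10, 13, 12, 2, 5, 6, 7, 8, 1, 14, 11, 9, 3, 4]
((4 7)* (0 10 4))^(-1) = (0 7 4 10)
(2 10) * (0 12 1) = (0 12 1)(2 10) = [12, 0, 10, 3, 4, 5, 6, 7, 8, 9, 2, 11, 1]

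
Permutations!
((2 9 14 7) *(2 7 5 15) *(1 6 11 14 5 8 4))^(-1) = (1 4 8 14 11 6)(2 15 5 9)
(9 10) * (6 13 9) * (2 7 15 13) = (2 7 15 13 9 10 6) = [0, 1, 7, 3, 4, 5, 2, 15, 8, 10, 6, 11, 12, 9, 14, 13]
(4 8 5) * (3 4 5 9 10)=(3 4 8 9 10)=[0, 1, 2, 4, 8, 5, 6, 7, 9, 10, 3]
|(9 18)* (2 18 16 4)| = 5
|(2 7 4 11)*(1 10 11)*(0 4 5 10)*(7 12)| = |(0 4 1)(2 12 7 5 10 11)| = 6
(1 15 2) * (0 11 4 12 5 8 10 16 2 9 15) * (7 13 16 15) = (0 11 4 12 5 8 10 15 9 7 13 16 2 1) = [11, 0, 1, 3, 12, 8, 6, 13, 10, 7, 15, 4, 5, 16, 14, 9, 2]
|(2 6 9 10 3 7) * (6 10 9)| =4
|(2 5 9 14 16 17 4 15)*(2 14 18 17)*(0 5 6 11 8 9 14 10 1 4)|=44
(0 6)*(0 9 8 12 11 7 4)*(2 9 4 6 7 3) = (0 7 6 4)(2 9 8 12 11 3) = [7, 1, 9, 2, 0, 5, 4, 6, 12, 8, 10, 3, 11]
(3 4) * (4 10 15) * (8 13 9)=(3 10 15 4)(8 13 9)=[0, 1, 2, 10, 3, 5, 6, 7, 13, 8, 15, 11, 12, 9, 14, 4]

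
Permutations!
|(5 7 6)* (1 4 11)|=|(1 4 11)(5 7 6)|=3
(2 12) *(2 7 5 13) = (2 12 7 5 13) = [0, 1, 12, 3, 4, 13, 6, 5, 8, 9, 10, 11, 7, 2]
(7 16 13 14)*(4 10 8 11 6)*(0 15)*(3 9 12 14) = (0 15)(3 9 12 14 7 16 13)(4 10 8 11 6) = [15, 1, 2, 9, 10, 5, 4, 16, 11, 12, 8, 6, 14, 3, 7, 0, 13]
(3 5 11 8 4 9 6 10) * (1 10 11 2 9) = [0, 10, 9, 5, 1, 2, 11, 7, 4, 6, 3, 8] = (1 10 3 5 2 9 6 11 8 4)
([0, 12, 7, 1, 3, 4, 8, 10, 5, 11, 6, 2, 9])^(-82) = (1 9 2 10 8 4)(3 12 11 7 6 5)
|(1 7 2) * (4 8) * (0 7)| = |(0 7 2 1)(4 8)| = 4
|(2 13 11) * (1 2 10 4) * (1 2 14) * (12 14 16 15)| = 5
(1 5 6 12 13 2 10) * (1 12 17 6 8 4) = (1 5 8 4)(2 10 12 13)(6 17) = [0, 5, 10, 3, 1, 8, 17, 7, 4, 9, 12, 11, 13, 2, 14, 15, 16, 6]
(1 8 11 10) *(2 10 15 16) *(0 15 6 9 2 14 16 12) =(0 15 12)(1 8 11 6 9 2 10)(14 16) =[15, 8, 10, 3, 4, 5, 9, 7, 11, 2, 1, 6, 0, 13, 16, 12, 14]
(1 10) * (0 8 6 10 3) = [8, 3, 2, 0, 4, 5, 10, 7, 6, 9, 1] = (0 8 6 10 1 3)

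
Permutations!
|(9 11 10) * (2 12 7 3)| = |(2 12 7 3)(9 11 10)| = 12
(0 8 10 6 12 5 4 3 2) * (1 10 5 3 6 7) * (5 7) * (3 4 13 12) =(0 8 7 1 10 5 13 12 4 6 3 2) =[8, 10, 0, 2, 6, 13, 3, 1, 7, 9, 5, 11, 4, 12]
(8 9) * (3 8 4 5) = (3 8 9 4 5) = [0, 1, 2, 8, 5, 3, 6, 7, 9, 4]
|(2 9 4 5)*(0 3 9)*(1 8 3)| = 8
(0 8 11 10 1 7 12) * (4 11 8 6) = (0 6 4 11 10 1 7 12) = [6, 7, 2, 3, 11, 5, 4, 12, 8, 9, 1, 10, 0]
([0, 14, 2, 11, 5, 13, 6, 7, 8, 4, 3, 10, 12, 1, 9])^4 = (1 5 9)(3 11 10)(4 14 13)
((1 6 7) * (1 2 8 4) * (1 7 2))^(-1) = (1 7 4 8 2 6)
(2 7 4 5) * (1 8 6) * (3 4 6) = [0, 8, 7, 4, 5, 2, 1, 6, 3] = (1 8 3 4 5 2 7 6)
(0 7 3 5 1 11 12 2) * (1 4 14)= (0 7 3 5 4 14 1 11 12 2)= [7, 11, 0, 5, 14, 4, 6, 3, 8, 9, 10, 12, 2, 13, 1]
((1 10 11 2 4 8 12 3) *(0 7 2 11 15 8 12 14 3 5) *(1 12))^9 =((0 7 2 4 1 10 15 8 14 3 12 5))^9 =(0 3 15 4)(1 7 12 8)(2 5 14 10)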